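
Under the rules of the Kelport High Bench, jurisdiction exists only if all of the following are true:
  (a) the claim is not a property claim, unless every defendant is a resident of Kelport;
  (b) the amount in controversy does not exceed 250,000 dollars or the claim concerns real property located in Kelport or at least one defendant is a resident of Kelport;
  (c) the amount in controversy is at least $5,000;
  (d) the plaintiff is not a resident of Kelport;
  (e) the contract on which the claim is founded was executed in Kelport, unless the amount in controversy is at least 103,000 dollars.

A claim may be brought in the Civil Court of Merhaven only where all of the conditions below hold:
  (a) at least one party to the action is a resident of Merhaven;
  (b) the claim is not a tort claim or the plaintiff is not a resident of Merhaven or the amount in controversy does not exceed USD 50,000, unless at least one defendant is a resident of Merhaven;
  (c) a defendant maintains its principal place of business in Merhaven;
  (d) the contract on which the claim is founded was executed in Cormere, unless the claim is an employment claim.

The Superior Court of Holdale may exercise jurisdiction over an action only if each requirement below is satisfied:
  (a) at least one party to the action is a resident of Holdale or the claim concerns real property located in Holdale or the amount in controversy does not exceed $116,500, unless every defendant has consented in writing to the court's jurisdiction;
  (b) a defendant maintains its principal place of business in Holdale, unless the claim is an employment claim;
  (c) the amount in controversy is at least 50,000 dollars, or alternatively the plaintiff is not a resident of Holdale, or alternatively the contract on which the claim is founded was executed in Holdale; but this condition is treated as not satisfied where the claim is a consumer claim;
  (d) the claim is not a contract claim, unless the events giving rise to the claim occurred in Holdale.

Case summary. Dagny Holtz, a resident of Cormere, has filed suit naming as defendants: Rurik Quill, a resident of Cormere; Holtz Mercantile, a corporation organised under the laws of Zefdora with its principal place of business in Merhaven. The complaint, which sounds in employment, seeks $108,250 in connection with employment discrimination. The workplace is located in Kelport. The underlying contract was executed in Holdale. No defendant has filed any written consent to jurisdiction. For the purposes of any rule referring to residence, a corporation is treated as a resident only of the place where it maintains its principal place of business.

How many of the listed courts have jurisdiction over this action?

3

The Kelport High Bench:
  (a) The claim is an employment claim, not a property claim. Met.
  (b) The amount in controversy is 108,250 dollars, within the $250,000 ceiling, so one alternative holds. Satisfied.
  (c) The amount in controversy is $108,250, which meets the USD 5,000 floor. Satisfied.
  (d) The plaintiff resides in Cormere, which is not Kelport. Met.
  (e) The contract was executed in Holdale, not Kelport. But the amount in controversy is $108,250, which meets the USD 103,000 floor, and the 'unless' clause therefore excuses the requirement. Met.
  → Every requirement is satisfied — jurisdiction.
The Civil Court of Merhaven:
  (a) Holtz Mercantile resides in Merhaven. Met.
  (b) The claim is an employment claim, not a tort claim, so this disjunct is met. Condition met.
  (c) Holtz Mercantile has its principal place of business in Merhaven. Condition met.
  (d) The contract was executed in Holdale, not Cormere. The proviso rescues it, though: the claim is an employment claim. Satisfied.
  → Jurisdiction lies.
The Superior Court of Holdale:
  (a) The amount in controversy is $108,250, within the $116,500 ceiling, so one alternative holds. Met.
  (b) The corporate defendant(s) have their principal place of business in Merhaven, not Holdale. But the claim is an employment claim, and the 'unless' clause therefore excuses the requirement. Satisfied.
  (c) The amount in controversy is USD 108,250, which meets the USD 50,000 floor, so this disjunct is met. And the carve-out is inapplicable — the claim is an employment claim, not a consumer claim. Condition met.
  (d) The claim is an employment claim, not a contract claim. Condition met.
  → The court has jurisdiction.
Courts with jurisdiction: the Kelport High Bench, the Civil Court of Merhaven, the Superior Court of Holdale — 3 in total.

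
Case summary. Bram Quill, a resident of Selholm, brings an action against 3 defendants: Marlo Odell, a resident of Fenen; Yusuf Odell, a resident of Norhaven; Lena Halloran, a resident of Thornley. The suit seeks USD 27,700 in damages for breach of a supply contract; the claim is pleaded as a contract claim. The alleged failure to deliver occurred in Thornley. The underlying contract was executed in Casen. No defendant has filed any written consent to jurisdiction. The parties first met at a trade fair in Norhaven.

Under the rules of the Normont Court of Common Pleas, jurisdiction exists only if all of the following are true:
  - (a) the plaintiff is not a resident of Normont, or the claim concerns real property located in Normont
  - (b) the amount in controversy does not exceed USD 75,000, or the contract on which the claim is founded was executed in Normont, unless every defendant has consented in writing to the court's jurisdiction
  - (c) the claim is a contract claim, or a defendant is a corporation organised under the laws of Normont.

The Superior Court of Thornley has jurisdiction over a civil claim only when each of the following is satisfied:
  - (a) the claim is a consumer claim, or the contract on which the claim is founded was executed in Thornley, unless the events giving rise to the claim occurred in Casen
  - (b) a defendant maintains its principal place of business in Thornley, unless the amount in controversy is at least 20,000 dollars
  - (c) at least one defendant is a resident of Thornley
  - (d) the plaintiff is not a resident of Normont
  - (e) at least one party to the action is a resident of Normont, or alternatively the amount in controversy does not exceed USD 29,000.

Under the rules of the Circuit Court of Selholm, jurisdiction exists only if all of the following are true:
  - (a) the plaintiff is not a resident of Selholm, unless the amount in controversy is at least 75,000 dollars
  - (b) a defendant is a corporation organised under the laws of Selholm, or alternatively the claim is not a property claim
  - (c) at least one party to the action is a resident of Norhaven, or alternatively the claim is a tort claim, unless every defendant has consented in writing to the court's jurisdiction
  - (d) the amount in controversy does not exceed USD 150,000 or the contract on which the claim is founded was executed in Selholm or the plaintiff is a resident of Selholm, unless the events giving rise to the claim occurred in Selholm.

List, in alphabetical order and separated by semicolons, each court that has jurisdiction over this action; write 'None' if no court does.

The Normont Court of Common Pleas:
  (a) The plaintiff resides in Selholm, which is not Normont, so this disjunct is met. Condition met.
  (b) The amount in controversy is $27,700, within the $75,000 ceiling, so one alternative holds. Met.
  (c) The claim is a contract claim, so one alternative holds. Satisfied.
  → Every requirement is satisfied — jurisdiction.
The Superior Court of Thornley:
  (a) The claim is a contract claim, not a consumer claim; the contract was executed in Casen, not Thornley — no alternative holds. And the operative events occurred in Thornley, not Casen, so the proviso does not save it. Condition not met.
  (b) No defendant is a corporation. The proviso rescues it, though: the amount in controversy is 27,700 dollars, which meets the 20,000 dollars floor. Met.
  (c) Lena Halloran resides in Thornley. Met.
  (d) The plaintiff resides in Selholm, which is not Normont. Met.
  (e) The amount in controversy is USD 27,700, within the $29,000 ceiling, so this disjunct is met. Met.
  → Not every requirement is met — no jurisdiction.
The Circuit Court of Selholm:
  (a) The plaintiff resides in Selholm. The proviso offers no rescue either, since the amount in controversy is USD 27,700, below the USD 75,000 floor. Not met.
  (b) The claim is a contract claim, not a property claim, which satisfies one of the alternatives. Condition met.
  (c) Yusuf Odell resides in Norhaven, so this disjunct is met. Met.
  (d) The amount in controversy is 27,700 dollars, within the $150,000 ceiling, which satisfies one of the alternatives. Condition met.
  → At least one condition fails; no jurisdiction.

the Normont Court of Common Pleas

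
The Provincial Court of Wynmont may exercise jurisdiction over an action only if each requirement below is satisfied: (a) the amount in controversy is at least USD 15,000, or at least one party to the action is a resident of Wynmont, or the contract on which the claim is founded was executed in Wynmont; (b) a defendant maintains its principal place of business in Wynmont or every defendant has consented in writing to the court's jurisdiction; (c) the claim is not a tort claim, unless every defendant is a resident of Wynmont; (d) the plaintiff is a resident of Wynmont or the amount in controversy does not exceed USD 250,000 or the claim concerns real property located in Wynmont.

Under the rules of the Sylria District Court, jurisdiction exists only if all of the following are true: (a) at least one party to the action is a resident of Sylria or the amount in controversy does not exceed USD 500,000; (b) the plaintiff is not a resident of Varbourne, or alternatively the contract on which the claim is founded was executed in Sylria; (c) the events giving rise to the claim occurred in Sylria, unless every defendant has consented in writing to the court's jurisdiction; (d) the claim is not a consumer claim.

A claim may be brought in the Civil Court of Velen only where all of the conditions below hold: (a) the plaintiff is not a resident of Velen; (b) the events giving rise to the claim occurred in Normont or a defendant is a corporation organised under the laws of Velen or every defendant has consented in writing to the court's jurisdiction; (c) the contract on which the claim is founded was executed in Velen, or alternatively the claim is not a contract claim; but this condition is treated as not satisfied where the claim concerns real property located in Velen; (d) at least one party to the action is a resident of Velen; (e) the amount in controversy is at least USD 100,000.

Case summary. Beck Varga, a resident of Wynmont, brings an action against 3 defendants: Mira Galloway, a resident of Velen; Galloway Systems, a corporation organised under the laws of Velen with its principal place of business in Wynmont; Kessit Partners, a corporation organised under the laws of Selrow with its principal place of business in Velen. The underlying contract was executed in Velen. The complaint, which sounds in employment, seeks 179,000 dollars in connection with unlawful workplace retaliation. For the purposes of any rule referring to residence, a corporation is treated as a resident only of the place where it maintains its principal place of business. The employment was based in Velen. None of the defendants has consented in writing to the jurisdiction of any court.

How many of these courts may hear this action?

2

The Provincial Court of Wynmont:
  (a) The amount in controversy is USD 179,000, which meets the 15,000 dollars floor, so this disjunct is met. Satisfied.
  (b) Galloway Systems has its principal place of business in Wynmont — that alternative is enough. Satisfied.
  (c) The claim is an employment claim, not a tort claim. Met.
  (d) The plaintiff resides in Wynmont, so one alternative holds. Met.
  → Every requirement is satisfied — jurisdiction.
The Sylria District Court:
  (a) The amount in controversy is $179,000, within the $500,000 ceiling, so this disjunct is met. Satisfied.
  (b) The plaintiff resides in Wynmont, which is not Varbourne — that alternative is enough. Met.
  (c) The operative events occurred in Velen, not Sylria. And no such written consent has been filed, so the proviso does not save it. Not satisfied.
  (d) The claim is an employment claim, not a consumer claim. Met.
  → At least one condition fails; no jurisdiction.
The Civil Court of Velen:
  (a) The plaintiff resides in Wynmont, which is not Velen. Satisfied.
  (b) Galloway Systems is organised under the laws of Velen — that alternative is enough. Satisfied.
  (c) The contract was executed in Velen — that alternative is enough. The carve-out does not apply: the claim does not concern real property. Satisfied.
  (d) Mira Galloway resides in Velen. Satisfied.
  (e) The amount in controversy is $179,000, which meets the USD 100,000 floor. Satisfied.
  → All conditions met; jurisdiction exists.
Courts with jurisdiction: the Provincial Court of Wynmont, the Civil Court of Velen — 2 in total.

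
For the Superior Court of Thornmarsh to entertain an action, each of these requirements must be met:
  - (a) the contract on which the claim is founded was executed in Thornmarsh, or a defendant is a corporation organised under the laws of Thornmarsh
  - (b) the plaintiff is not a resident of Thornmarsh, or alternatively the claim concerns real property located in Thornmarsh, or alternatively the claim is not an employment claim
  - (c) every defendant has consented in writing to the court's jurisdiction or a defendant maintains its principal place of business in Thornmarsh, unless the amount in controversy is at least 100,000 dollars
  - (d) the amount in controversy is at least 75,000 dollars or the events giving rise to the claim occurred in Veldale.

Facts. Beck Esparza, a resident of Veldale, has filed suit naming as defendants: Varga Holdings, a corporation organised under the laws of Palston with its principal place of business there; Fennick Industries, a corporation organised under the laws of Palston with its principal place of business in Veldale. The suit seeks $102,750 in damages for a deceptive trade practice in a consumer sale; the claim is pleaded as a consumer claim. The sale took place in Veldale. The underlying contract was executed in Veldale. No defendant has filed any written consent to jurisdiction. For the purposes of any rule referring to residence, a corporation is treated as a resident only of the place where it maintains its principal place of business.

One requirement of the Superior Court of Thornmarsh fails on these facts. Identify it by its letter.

(a)

The Superior Court of Thornmarsh:
  (a) The contract was executed in Veldale, not Thornmarsh; the corporate defendant(s) are organised in Palston, not Thornmarsh — no alternative holds. Not satisfied.
  (b) The plaintiff resides in Veldale, which is not Thornmarsh, which satisfies one of the alternatives. Met.
  (c) No such written consent has been filed; the corporate defendant(s) have their principal place of business in Palston, Veldale, not Thornmarsh — every alternative fails. The proviso rescues it, though: the amount in controversy is $102,750, which meets the USD 100,000 floor. Satisfied.
  (d) The amount in controversy is 102,750 dollars, which meets the $75,000 floor — that alternative is enough. Met.
Only condition (a) fails.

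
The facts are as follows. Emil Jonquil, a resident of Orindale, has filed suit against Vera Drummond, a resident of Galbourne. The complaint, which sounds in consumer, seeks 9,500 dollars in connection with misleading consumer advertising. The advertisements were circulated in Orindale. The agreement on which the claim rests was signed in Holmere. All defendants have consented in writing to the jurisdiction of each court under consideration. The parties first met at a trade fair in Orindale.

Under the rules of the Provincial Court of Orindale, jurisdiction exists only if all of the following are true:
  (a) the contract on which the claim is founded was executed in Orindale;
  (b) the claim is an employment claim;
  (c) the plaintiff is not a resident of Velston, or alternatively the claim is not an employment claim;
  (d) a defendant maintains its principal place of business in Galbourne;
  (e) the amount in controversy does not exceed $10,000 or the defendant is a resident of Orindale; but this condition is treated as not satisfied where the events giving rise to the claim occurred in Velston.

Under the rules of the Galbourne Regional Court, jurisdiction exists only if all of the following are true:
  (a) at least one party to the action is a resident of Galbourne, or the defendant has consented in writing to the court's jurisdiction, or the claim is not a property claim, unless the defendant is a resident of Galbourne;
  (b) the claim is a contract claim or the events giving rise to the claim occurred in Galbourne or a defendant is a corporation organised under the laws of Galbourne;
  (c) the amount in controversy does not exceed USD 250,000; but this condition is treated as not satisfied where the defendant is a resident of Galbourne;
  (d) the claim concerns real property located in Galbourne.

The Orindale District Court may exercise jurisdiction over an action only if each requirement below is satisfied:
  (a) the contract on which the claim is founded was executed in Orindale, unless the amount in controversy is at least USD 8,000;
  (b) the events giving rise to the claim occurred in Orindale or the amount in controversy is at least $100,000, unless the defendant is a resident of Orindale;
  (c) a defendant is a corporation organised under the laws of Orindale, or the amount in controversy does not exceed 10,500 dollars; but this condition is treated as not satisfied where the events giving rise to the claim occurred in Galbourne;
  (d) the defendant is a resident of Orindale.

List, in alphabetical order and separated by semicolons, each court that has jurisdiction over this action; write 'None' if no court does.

None

The Provincial Court of Orindale:
  (a) The contract was executed in Holmere, not Orindale. Not met.
  (b) The claim is a consumer claim, not an employment claim. Not satisfied.
  (c) The plaintiff resides in Orindale, which is not Velston, which satisfies one of the alternatives. Satisfied.
  (d) No defendant is a corporation. Fails.
  (e) The amount in controversy is USD 9,500, within the USD 10,000 ceiling, so one alternative holds. And the carve-out is inapplicable — the operative events occurred in Orindale, not Velston. Satisfied.
  → The court lacks jurisdiction.
The Galbourne Regional Court:
  (a) Vera Drummond resides in Galbourne — that alternative is enough. Met.
  (b) The claim is a consumer claim, not a contract claim; the operative events occurred in Orindale, not Galbourne; no defendant is a corporation — none of the alternatives is met. Not satisfied.
  (c) The amount in controversy is USD 9,500, within the USD 250,000 ceiling. But the carve-out bites: the defendant resides in Galbourne. Not met.
  (d) The claim does not concern real property. Condition not met.
  → At least one condition fails; no jurisdiction.
The Orindale District Court:
  (a) The contract was executed in Holmere, not Orindale. However, the amount in controversy is 9,500 dollars, which meets the USD 8,000 floor, so the 'unless' proviso supplies this condition. Met.
  (b) The operative events occurred in Orindale, which satisfies one of the alternatives. Condition met.
  (c) The amount in controversy is $9,500, within the 10,500 dollars ceiling — that alternative is enough. The exception is not triggered, since the operative events occurred in Orindale, not Galbourne. Met.
  (d) The defendant resides in Galbourne, not Orindale. Fails.
  → No jurisdiction.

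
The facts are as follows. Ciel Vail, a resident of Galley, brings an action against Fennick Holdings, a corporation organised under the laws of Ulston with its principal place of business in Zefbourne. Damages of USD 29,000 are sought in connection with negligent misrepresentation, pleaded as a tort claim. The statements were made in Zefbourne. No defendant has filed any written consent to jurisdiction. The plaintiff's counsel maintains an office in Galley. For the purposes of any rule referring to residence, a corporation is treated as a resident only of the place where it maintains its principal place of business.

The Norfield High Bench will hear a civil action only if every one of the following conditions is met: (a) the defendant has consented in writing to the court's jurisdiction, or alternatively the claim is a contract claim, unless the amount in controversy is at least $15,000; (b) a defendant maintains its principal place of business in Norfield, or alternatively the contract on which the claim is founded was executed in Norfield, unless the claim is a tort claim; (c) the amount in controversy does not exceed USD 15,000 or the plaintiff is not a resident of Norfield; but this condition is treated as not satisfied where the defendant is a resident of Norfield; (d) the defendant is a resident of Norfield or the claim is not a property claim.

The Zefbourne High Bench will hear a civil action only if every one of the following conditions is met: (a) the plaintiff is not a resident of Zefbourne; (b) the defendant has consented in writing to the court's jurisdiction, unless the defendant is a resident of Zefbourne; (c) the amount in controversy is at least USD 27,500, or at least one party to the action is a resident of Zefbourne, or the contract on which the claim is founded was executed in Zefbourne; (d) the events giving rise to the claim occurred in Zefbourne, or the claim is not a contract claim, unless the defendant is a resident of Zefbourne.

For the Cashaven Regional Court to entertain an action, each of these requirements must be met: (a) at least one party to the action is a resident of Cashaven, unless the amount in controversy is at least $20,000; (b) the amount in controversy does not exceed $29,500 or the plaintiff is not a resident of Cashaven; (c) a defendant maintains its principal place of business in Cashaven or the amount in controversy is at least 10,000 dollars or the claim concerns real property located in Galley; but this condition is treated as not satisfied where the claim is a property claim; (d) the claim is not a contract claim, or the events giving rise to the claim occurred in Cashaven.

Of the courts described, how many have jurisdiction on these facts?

The Norfield High Bench:
  (a) No such written consent has been filed; the claim is a tort claim, not a contract claim — no alternative holds. The proviso rescues it, though: the amount in controversy is USD 29,000, which meets the USD 15,000 floor. Satisfied.
  (b) The corporate defendant(s) have their principal place of business in Zefbourne, not Norfield; no contract (and hence no place of execution) is alleged — none of the alternatives is met. The proviso rescues it, though: the claim is a tort claim. Satisfied.
  (c) The plaintiff resides in Galley, which is not Norfield, so one alternative holds. The carve-out does not apply: the defendant resides in Zefbourne, not Norfield. Satisfied.
  (d) The claim is a tort claim, not a property claim, so one alternative holds. Met.
  → All conditions met; jurisdiction exists.
The Zefbourne High Bench:
  (a) The plaintiff resides in Galley, which is not Zefbourne. Satisfied.
  (b) No such written consent has been filed. But the defendant resides in Zefbourne, and the 'unless' clause therefore excuses the requirement. Condition met.
  (c) The amount in controversy is $29,000, which meets the USD 27,500 floor, so this disjunct is met. Condition met.
  (d) The operative events occurred in Zefbourne, which satisfies one of the alternatives. Met.
  → The court has jurisdiction.
The Cashaven Regional Court:
  (a) No party resides in Cashaven. However, the amount in controversy is USD 29,000, which meets the 20,000 dollars floor, so the 'unless' proviso supplies this condition. Condition met.
  (b) The amount in controversy is $29,000, within the 29,500 dollars ceiling, so one alternative holds. Met.
  (c) The amount in controversy is 29,000 dollars, which meets the USD 10,000 floor — that alternative is enough. The carve-out does not apply: the claim is a tort claim, not a property claim. Condition met.
  (d) The claim is a tort claim, not a contract claim — that alternative is enough. Met.
  → The court has jurisdiction.
Courts with jurisdiction: the Norfield High Bench, the Zefbourne High Bench, the Cashaven Regional Court — 3 in total.

3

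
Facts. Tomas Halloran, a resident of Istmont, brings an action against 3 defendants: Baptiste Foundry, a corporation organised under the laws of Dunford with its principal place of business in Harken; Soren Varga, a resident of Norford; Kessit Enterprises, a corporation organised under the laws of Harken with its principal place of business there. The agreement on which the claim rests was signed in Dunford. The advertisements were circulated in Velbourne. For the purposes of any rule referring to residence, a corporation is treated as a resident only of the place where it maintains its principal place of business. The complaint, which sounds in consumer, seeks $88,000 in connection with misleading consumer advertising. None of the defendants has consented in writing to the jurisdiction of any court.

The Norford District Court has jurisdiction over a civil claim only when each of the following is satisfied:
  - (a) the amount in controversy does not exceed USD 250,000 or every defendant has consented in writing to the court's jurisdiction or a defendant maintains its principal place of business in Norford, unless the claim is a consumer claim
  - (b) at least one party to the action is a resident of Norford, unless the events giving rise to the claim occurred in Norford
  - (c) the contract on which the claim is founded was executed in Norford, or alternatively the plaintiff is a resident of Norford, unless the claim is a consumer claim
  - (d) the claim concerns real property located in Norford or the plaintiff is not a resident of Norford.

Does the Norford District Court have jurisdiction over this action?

The Norford District Court:
  (a) The amount in controversy is 88,000 dollars, within the USD 250,000 ceiling — that alternative is enough. Satisfied.
  (b) Soren Varga resides in Norford. Satisfied.
  (c) The contract was executed in Dunford, not Norford; the plaintiff resides in Istmont, not Norford — no alternative holds. However, the claim is a consumer claim, so the 'unless' proviso supplies this condition. Met.
  (d) The plaintiff resides in Istmont, which is not Norford, so one alternative holds. Met.
  → All conditions met; jurisdiction exists.

Yes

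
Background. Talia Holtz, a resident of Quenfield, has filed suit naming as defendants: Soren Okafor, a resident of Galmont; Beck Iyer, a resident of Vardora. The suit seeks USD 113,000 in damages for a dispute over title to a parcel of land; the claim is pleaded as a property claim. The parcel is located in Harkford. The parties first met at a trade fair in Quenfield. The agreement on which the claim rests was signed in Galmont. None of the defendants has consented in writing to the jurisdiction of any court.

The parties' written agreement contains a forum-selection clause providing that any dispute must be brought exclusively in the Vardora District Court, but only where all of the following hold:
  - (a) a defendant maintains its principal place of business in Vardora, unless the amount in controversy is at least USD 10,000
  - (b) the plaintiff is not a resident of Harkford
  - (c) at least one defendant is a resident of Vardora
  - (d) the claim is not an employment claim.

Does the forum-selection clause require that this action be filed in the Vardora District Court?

The Vardora District Court:
  (a) No defendant is a corporation. The proviso rescues it, though: the amount in controversy is USD 113,000, which meets the $10,000 floor. Condition met.
  (b) The plaintiff resides in Quenfield, which is not Harkford. Satisfied.
  (c) Beck Iyer resides in Vardora. Satisfied.
  (d) The claim is a property claim, not an employment claim. Satisfied.
  → Forum clause is triggered.

Yes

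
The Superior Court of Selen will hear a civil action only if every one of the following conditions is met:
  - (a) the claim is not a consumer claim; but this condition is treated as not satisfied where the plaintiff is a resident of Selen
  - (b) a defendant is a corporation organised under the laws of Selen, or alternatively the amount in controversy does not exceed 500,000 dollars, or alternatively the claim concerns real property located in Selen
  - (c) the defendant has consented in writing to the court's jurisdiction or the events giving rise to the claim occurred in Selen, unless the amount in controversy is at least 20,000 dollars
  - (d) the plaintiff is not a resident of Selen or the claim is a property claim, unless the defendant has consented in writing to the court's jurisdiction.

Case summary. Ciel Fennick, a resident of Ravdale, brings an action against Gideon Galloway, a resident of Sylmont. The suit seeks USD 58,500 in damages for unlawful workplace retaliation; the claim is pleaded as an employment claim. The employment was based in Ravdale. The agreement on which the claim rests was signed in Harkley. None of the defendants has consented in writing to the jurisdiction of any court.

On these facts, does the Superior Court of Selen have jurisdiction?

The Superior Court of Selen:
  (a) The claim is an employment claim, not a consumer claim. And the carve-out is inapplicable — the plaintiff resides in Ravdale, not Selen. Satisfied.
  (b) The amount in controversy is USD 58,500, within the 500,000 dollars ceiling, so this disjunct is met. Met.
  (c) No such written consent has been filed; the operative events occurred in Ravdale, not Selen — no alternative holds. But the amount in controversy is $58,500, which meets the USD 20,000 floor, and the 'unless' clause therefore excuses the requirement. Satisfied.
  (d) The plaintiff resides in Ravdale, which is not Selen, so this disjunct is met. Satisfied.
  → Every requirement is satisfied — jurisdiction.

Yes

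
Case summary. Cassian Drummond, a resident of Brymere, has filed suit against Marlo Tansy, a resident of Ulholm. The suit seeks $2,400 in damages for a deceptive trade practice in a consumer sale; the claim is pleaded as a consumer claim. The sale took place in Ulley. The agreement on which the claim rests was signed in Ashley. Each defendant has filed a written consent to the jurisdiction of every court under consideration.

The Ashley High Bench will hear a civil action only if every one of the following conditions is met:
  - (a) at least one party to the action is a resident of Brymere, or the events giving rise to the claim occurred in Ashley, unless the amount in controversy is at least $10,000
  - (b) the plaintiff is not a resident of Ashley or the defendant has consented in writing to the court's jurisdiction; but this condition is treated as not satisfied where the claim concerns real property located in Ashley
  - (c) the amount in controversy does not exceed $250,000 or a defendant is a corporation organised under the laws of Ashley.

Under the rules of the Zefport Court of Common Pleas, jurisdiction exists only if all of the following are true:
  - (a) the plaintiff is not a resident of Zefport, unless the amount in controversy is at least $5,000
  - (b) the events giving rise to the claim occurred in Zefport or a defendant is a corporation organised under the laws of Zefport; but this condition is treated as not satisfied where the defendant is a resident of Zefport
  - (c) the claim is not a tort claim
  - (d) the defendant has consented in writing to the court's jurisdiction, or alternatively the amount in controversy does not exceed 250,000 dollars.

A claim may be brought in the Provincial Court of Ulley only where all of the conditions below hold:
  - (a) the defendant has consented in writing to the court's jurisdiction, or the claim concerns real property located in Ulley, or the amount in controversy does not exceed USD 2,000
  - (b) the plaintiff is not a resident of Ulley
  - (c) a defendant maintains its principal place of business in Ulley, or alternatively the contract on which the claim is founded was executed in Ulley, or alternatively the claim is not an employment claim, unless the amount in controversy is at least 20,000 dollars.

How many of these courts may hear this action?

2

The Ashley High Bench:
  (a) Cassian Drummond resides in Brymere, so one alternative holds. Met.
  (b) The plaintiff resides in Brymere, which is not Ashley — that alternative is enough. The carve-out does not apply: the claim does not concern real property. Condition met.
  (c) The amount in controversy is USD 2,400, within the USD 250,000 ceiling — that alternative is enough. Met.
  → The court has jurisdiction.
The Zefport Court of Common Pleas:
  (a) The plaintiff resides in Brymere, which is not Zefport. Condition met.
  (b) The operative events occurred in Ulley, not Zefport; no defendant is a corporation — no alternative holds. Not satisfied.
  (c) The claim is a consumer claim, not a tort claim. Condition met.
  (d) Every defendant has filed written consent — that alternative is enough. Satisfied.
  → No jurisdiction.
The Provincial Court of Ulley:
  (a) Every defendant has filed written consent — that alternative is enough. Satisfied.
  (b) The plaintiff resides in Brymere, which is not Ulley. Condition met.
  (c) The claim is a consumer claim, not an employment claim, so this disjunct is met. Condition met.
  → Jurisdiction lies.
Courts with jurisdiction: the Ashley High Bench, the Provincial Court of Ulley — 2 in total.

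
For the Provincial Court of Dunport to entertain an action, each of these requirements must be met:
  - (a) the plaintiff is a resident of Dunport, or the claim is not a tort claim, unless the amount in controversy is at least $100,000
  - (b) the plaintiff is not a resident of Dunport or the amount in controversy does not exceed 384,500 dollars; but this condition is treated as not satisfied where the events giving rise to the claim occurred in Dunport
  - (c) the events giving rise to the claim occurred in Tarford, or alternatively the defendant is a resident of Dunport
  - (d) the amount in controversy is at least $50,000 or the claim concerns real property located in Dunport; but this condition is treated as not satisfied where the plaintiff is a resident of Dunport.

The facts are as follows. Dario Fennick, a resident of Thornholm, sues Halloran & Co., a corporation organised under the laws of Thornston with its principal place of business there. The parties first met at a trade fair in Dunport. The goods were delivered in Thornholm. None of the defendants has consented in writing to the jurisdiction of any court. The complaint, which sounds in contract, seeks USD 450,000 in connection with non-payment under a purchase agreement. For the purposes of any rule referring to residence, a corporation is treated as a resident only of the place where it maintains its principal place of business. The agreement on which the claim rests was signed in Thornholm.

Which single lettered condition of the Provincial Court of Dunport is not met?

The Provincial Court of Dunport:
  (a) The claim is a contract claim, not a tort claim — that alternative is enough. Met.
  (b) The plaintiff resides in Thornholm, which is not Dunport, which satisfies one of the alternatives. And the carve-out is inapplicable — the operative events occurred in Thornholm, not Dunport. Condition met.
  (c) The operative events occurred in Thornholm, not Tarford; the defendant resides in Thornston, not Dunport — no alternative holds. Fails.
  (d) The amount in controversy is $450,000, which meets the $50,000 floor, so this disjunct is met. The carve-out does not apply: the plaintiff resides in Thornholm, not Dunport. Condition met.
Only condition (c) fails.

(c)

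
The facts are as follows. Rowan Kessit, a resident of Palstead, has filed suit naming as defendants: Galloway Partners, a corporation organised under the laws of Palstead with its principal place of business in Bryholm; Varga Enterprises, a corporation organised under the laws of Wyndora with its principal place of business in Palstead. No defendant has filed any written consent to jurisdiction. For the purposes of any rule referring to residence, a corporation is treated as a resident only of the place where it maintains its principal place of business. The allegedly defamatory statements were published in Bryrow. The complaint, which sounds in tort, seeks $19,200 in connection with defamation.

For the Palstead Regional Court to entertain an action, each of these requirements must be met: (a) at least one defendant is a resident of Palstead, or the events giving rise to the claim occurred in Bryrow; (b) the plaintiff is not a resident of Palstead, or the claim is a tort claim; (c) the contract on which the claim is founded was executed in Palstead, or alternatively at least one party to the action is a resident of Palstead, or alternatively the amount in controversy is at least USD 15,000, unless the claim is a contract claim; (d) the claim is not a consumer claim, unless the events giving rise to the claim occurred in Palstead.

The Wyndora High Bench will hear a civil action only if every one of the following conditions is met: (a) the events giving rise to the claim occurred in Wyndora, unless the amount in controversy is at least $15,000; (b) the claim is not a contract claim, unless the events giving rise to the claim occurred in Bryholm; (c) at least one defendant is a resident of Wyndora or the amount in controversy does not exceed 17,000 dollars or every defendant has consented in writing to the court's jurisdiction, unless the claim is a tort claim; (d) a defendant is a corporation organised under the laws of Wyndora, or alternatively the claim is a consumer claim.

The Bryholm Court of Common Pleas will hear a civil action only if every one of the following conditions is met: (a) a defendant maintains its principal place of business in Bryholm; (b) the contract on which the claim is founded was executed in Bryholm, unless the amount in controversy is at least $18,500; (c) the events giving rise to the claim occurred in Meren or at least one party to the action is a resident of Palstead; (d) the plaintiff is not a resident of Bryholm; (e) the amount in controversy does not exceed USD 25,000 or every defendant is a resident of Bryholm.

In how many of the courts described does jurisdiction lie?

The Palstead Regional Court:
  (a) Varga Enterprises resides in Palstead — that alternative is enough. Condition met.
  (b) The claim is a tort claim, so one alternative holds. Condition met.
  (c) Rowan Kessit resides in Palstead, which satisfies one of the alternatives. Met.
  (d) The claim is a tort claim, not a consumer claim. Satisfied.
  → Every requirement is satisfied — jurisdiction.
The Wyndora High Bench:
  (a) The operative events occurred in Bryrow, not Wyndora. The proviso rescues it, though: the amount in controversy is USD 19,200, which meets the 15,000 dollars floor. Met.
  (b) The claim is a tort claim, not a contract claim. Satisfied.
  (c) No defendant resides in Wyndora (they reside in Bryholm, Palstead); the amount in controversy is 19,200 dollars, above the 17,000 dollars ceiling; no such written consent has been filed — no alternative holds. The proviso rescues it, though: the claim is a tort claim. Condition met.
  (d) Varga Enterprises is organised under the laws of Wyndora, so one alternative holds. Satisfied.
  → All conditions met; jurisdiction exists.
The Bryholm Court of Common Pleas:
  (a) Galloway Partners has its principal place of business in Bryholm. Satisfied.
  (b) No contract (and hence no place of execution) is alleged. However, the amount in controversy is $19,200, which meets the USD 18,500 floor, so the 'unless' proviso supplies this condition. Met.
  (c) Rowan Kessit resides in Palstead, so this disjunct is met. Met.
  (d) The plaintiff resides in Palstead, which is not Bryholm. Met.
  (e) The amount in controversy is USD 19,200, within the 25,000 dollars ceiling — that alternative is enough. Met.
  → Jurisdiction lies.
Courts with jurisdiction: the Palstead Regional Court, the Wyndora High Bench, the Bryholm Court of Common Pleas — 3 in total.

3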